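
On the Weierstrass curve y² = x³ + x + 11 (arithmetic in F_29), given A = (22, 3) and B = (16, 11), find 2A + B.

(5, 5)

First 2A:
Repeated addition: build up to 2A.
2A: tangent at (22, 3): λ = (3·22² + 1)/(2·3) ≡ 3/6. 6⁻¹ ≡ 5 (mod 29), so λ ≡ 3·5 ≡ 15.
  x = λ² - 22 - 22 = 225 - 44 ≡ 7; y = λ·(22 - 7) - 3 ≡ 19. → (7, 19)
2A = (7, 19).
Finally 2A + B:
(7, 19) + (16, 11). λ = (11 - 19)/(16 - 7) ≡ 21/9 mod 29. 9⁻¹ ≡ 13 (mod 29), so λ ≡ 12.
  x = λ² - 7 - 16 = 144 - 23 ≡ 5; y = λ·(7 - 5) - 19 ≡ 5. → (5, 5)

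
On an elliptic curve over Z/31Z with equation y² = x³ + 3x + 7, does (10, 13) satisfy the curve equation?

yes

y² = 13² ≡ 14; x³ + 3x + 7 = 1037 ≡ 14 (mod 31). 14 = 14.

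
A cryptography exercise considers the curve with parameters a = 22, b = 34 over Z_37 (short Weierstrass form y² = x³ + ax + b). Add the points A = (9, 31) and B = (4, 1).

(9, 31) + (4, 1). λ = (1 - 31)/(4 - 9) ≡ 7/32 mod 37. 32⁻¹ ≡ 22 (mod 37), so λ ≡ 6.
  x = λ² - 9 - 4 = 36 - 13 ≡ 23; y = λ·(9 - 23) - 31 ≡ 33. → (23, 33)

(23, 33)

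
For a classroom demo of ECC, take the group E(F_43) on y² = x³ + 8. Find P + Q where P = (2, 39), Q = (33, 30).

(22, 32)

(2, 39) + (33, 30). λ = (30 - 39)/(33 - 2) ≡ 34/31 mod 43. 31⁻¹ ≡ 25 (mod 43), so λ ≡ 33.
  x = λ² - 2 - 33 = 1089 - 35 ≡ 22; y = λ·(2 - 22) - 39 ≡ 32. → (22, 32)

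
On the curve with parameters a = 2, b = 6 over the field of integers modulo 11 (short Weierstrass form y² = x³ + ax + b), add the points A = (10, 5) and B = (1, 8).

(10, 5) + (1, 8). λ = (8 - 5)/(1 - 10) ≡ 3/2 mod 11. 2⁻¹ ≡ 6 (mod 11) since 2·6 = 12 ≡ 1, so λ ≡ 7.
  x = λ² - 10 - 1 = 49 - 11 ≡ 5; y = λ·(10 - 5) - 5 ≡ 8. → (5, 8)

(5, 8)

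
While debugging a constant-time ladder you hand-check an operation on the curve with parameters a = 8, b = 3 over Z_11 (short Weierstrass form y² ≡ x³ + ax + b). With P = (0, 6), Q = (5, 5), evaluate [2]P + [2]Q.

First 2P:
Repeated addition: build up to 2P.
2P: tangent at (0, 6): λ = (3·0² + 8)/(2·6) ≡ 8/1. 1⁻¹ ≡ 1 (mod 11) since 1·1 = 1 ≡ 1, so λ ≡ 8·1 ≡ 8.
  x = λ² - 0 - 0 = 64 - 0 ≡ 9; y = λ·(0 - 9) - 6 ≡ 10. → (9, 10)
2P = (9, 10).
Next 2Q:
Repeated addition: build up to 2Q.
2Q: tangent at (5, 5): λ = (3·5² + 8)/(2·5) ≡ 6/10. 10⁻¹ ≡ 10 (mod 11) since 10·10 = 100 ≡ 1, so λ ≡ 6·10 ≡ 5.
  x = λ² - 5 - 5 = 25 - 10 ≡ 4; y = λ·(5 - 4) - 5 ≡ 0. → (4, 0)
2Q = (4, 0).
Finally 2P + 2Q:
(9, 10) + (4, 0). λ = (0 - 10)/(4 - 9) ≡ 1/6 mod 11. 6⁻¹ ≡ 2 (mod 11) since 6·2 = 12 ≡ 1, so λ ≡ 2.
  x = λ² - 9 - 4 = 4 - 13 ≡ 2; y = λ·(9 - 2) - 10 ≡ 4. → (2, 4)

(2, 4)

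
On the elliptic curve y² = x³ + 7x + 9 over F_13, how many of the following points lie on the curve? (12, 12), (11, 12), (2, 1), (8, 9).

1

(12, 12): 12² ≡ 1, rhs ≡ 1 → on.
(11, 12): 12² ≡ 1, rhs ≡ 0 → off.
(2, 1): 1² ≡ 1, rhs ≡ 5 → off.
(8, 9): 9² ≡ 3, rhs ≡ 5 → off.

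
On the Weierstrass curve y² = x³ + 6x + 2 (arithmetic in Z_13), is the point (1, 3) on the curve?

yes

y² = 3² ≡ 9; x³ + 6x + 2 = 9 ≡ 9 (mod 13). 9 = 9.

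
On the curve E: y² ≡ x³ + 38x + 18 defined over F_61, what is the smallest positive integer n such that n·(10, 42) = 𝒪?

4

2P: tangent at (10, 42): λ = (3·10² + 38)/(2·42) ≡ 33/23. 23⁻¹ ≡ 8 (mod 61), so λ ≡ 33·8 ≡ 20.
  x = λ² - 10 - 10 = 400 - 20 ≡ 14; y = λ·(10 - 14) - 42 ≡ 0. → (14, 0)
3P: (14, 0) + (10, 42). λ = (42 - 0)/(10 - 14) ≡ 42/57 mod 61. 57⁻¹ ≡ 15 (mod 61) since 57·15 = 855 ≡ 1, so λ ≡ 20.
  x = λ² - 14 - 10 = 400 - 24 ≡ 10; y = λ·(14 - 10) - 0 ≡ 19. → (10, 19)
4P: (10, 19) + (10, 42): same x and y₁ ≡ -y₂, so the sum is 𝒪.
4P = 𝒪, so the order is 4.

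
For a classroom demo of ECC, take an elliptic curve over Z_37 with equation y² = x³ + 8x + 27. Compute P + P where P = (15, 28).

tangent at (15, 28): λ = (3·15² + 8)/(2·28) ≡ 17/19. 19⁻¹ ≡ 2 (mod 37) since 19·2 = 38 ≡ 1, so λ ≡ 17·2 ≡ 34.
  x = λ² - 15 - 15 = 1156 - 30 ≡ 16; y = λ·(15 - 16) - 28 ≡ 12. → (16, 12)

(16, 12)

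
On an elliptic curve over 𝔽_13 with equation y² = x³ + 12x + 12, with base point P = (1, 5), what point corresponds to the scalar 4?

(6, 12)

Double-and-add on 4 = (100)₂. Start with P = (1, 5) for the leading 1-bit.
double: tangent at (1, 5): λ = (3·1² + 12)/(2·5) ≡ 2/10. 10⁻¹ ≡ 4 (mod 13), so λ ≡ 2·4 ≡ 8.
  x = λ² - 1 - 1 = 64 - 2 ≡ 10; y = λ·(1 - 10) - 5 ≡ 1. → (10, 1)
double: tangent at (10, 1): λ = (3·10² + 12)/(2·1) ≡ 0/2. 2⁻¹ ≡ 7 (mod 13) since 2·7 = 14 ≡ 1, so λ ≡ 0·7 ≡ 0.
  x = λ² - 10 - 10 = 0 - 20 ≡ 6; y = λ·(10 - 6) - 1 ≡ 12. → (6, 12)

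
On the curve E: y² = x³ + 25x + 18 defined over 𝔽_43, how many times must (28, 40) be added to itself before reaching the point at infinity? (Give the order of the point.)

2P: tangent at (28, 40): λ = (3·28² + 25)/(2·40) ≡ 12/37. 37⁻¹ ≡ 7 (mod 43) since 37·7 = 259 ≡ 1, so λ ≡ 12·7 ≡ 41.
  x = λ² - 28 - 28 = 1681 - 56 ≡ 34; y = λ·(28 - 34) - 40 ≡ 15. → (34, 15)
3P: (34, 15) + (28, 40). λ = (40 - 15)/(28 - 34) ≡ 25/37 mod 43. 37⁻¹ ≡ 7 (mod 43) since 37·7 = 259 ≡ 1, so λ ≡ 3.
  x = λ² - 34 - 28 = 9 - 62 ≡ 33; y = λ·(34 - 33) - 15 ≡ 31. → (33, 31)
4P: (33, 31) + (28, 40). λ = (40 - 31)/(28 - 33) ≡ 9/38 mod 43. 38⁻¹ ≡ 17 (mod 43), so λ ≡ 24.
  x = λ² - 33 - 28 = 576 - 61 ≡ 42; y = λ·(33 - 42) - 31 ≡ 11. → (42, 11)
5P: (42, 11) + (28, 40). λ = (40 - 11)/(28 - 42) ≡ 29/29 mod 43. 29⁻¹ ≡ 3 (mod 43), so λ ≡ 1.
  x = λ² - 42 - 28 = 1 - 70 ≡ 17; y = λ·(42 - 17) - 11 ≡ 14. → (17, 14)
6P: (17, 14) + (28, 40). λ = (40 - 14)/(28 - 17) ≡ 26/11 mod 43. 11⁻¹ ≡ 4 (mod 43), so λ ≡ 18.
  x = λ² - 17 - 28 = 324 - 45 ≡ 21; y = λ·(17 - 21) - 14 ≡ 0. → (21, 0)
7P: (21, 0) + (28, 40). λ = (40 - 0)/(28 - 21) ≡ 40/7 mod 43. 7⁻¹ ≡ 37 (mod 43), so λ ≡ 18.
  x = λ² - 21 - 28 = 324 - 49 ≡ 17; y = λ·(21 - 17) - 0 ≡ 29. → (17, 29)
8P: (17, 29) + (28, 40). λ = (40 - 29)/(28 - 17) ≡ 11/11 mod 43. 11⁻¹ ≡ 4 (mod 43), so λ ≡ 1.
  x = λ² - 17 - 28 = 1 - 45 ≡ 42; y = λ·(17 - 42) - 29 ≡ 32. → (42, 32)
9P: (42, 32) + (28, 40). λ = (40 - 32)/(28 - 42) ≡ 8/29 mod 43. 29⁻¹ ≡ 3 (mod 43), so λ ≡ 24.
  x = λ² - 42 - 28 = 576 - 70 ≡ 33; y = λ·(42 - 33) - 32 ≡ 12. → (33, 12)
10P: (33, 12) + (28, 40). λ = (40 - 12)/(28 - 33) ≡ 28/38 mod 43. 38⁻¹ ≡ 17 (mod 43), so λ ≡ 3.
  x = λ² - 33 - 28 = 9 - 61 ≡ 34; y = λ·(33 - 34) - 12 ≡ 28. → (34, 28)
11P: (34, 28) + (28, 40). λ = (40 - 28)/(28 - 34) ≡ 12/37 mod 43. 37⁻¹ ≡ 7 (mod 43), so λ ≡ 41.
  x = λ² - 34 - 28 = 1681 - 62 ≡ 28; y = λ·(34 - 28) - 28 ≡ 3. → (28, 3)
12P: (28, 3) + (28, 40): same x and y₁ ≡ -y₂, so the sum is the point at infinity.
12P = the point at infinity, so the order is 12.

12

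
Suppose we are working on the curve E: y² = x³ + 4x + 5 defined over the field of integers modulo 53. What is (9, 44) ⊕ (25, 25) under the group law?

(26, 6)

(9, 44) + (25, 25). λ = (25 - 44)/(25 - 9) ≡ 34/16 mod 53. 16⁻¹ ≡ 10 (mod 53) since 16·10 = 160 ≡ 1, so λ ≡ 22.
  x = λ² - 9 - 25 = 484 - 34 ≡ 26; y = λ·(9 - 26) - 44 ≡ 6. → (26, 6)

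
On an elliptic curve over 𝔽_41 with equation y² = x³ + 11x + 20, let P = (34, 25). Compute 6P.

Double-and-add on 6 = (110)₂. Start with P = (34, 25) for the leading 1-bit.
double: tangent at (34, 25): λ = (3·34² + 11)/(2·25) ≡ 35/9. 9⁻¹ ≡ 32 (mod 41), so λ ≡ 35·32 ≡ 13.
  x = λ² - 34 - 34 = 169 - 68 ≡ 19; y = λ·(34 - 19) - 25 ≡ 6. → (19, 6)
add P: (19, 6) + (34, 25). λ = (25 - 6)/(34 - 19) ≡ 19/15 mod 41. 15⁻¹ ≡ 11 (mod 41), so λ ≡ 4.
  x = λ² - 19 - 34 = 16 - 53 ≡ 4; y = λ·(19 - 4) - 6 ≡ 13. → (4, 13)
double: tangent at (4, 13): λ = (3·4² + 11)/(2·13) ≡ 18/26. 26⁻¹ ≡ 30 (mod 41), so λ ≡ 18·30 ≡ 7.
  x = λ² - 4 - 4 = 49 - 8 ≡ 0; y = λ·(4 - 0) - 13 ≡ 15. → (0, 15)

(0, 15)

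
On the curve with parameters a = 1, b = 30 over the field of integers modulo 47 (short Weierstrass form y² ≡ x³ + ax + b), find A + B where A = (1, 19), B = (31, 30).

(39, 36)

(1, 19) + (31, 30). λ = (30 - 19)/(31 - 1) ≡ 11/30 mod 47. 30⁻¹ ≡ 11 (mod 47), so λ ≡ 27.
  x = λ² - 1 - 31 = 729 - 32 ≡ 39; y = λ·(1 - 39) - 19 ≡ 36. → (39, 36)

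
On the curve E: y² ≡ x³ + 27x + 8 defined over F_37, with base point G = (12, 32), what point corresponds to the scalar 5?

(25, 19)

Repeated addition: build up to 5G.
2G: tangent at (12, 32): λ = (3·12² + 27)/(2·32) ≡ 15/27. 27⁻¹ ≡ 11 (mod 37), so λ ≡ 15·11 ≡ 17.
  x = λ² - 12 - 12 = 289 - 24 ≡ 6; y = λ·(12 - 6) - 32 ≡ 33. → (6, 33)
3G: (6, 33) + (12, 32). λ = (32 - 33)/(12 - 6) ≡ 36/6 mod 37. 6⁻¹ ≡ 31 (mod 37), so λ ≡ 6.
  x = λ² - 6 - 12 = 36 - 18 ≡ 18; y = λ·(6 - 18) - 33 ≡ 6. → (18, 6)
4G: (18, 6) + (12, 32). λ = (32 - 6)/(12 - 18) ≡ 26/31 mod 37. 31⁻¹ ≡ 6 (mod 37) since 31·6 = 186 ≡ 1, so λ ≡ 8.
  x = λ² - 18 - 12 = 64 - 30 ≡ 34; y = λ·(18 - 34) - 6 ≡ 14. → (34, 14)
5G: (34, 14) + (12, 32). λ = (32 - 14)/(12 - 34) ≡ 18/15 mod 37. 15⁻¹ ≡ 5 (mod 37), so λ ≡ 16.
  x = λ² - 34 - 12 = 256 - 46 ≡ 25; y = λ·(34 - 25) - 14 ≡ 19. → (25, 19)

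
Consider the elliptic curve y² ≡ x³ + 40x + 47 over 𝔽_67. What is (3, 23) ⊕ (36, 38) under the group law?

(3, 23) + (36, 38). λ = (38 - 23)/(36 - 3) ≡ 15/33 mod 67. 33⁻¹ ≡ 65 (mod 67) since 33·65 = 2145 ≡ 1, so λ ≡ 37.
  x = λ² - 3 - 36 = 1369 - 39 ≡ 57; y = λ·(3 - 57) - 23 ≡ 56. → (57, 56)

(57, 56)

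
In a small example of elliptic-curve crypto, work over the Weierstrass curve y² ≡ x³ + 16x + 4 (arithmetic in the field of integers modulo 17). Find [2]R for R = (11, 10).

tangent at (11, 10): λ = (3·11² + 16)/(2·10) ≡ 5/3. 3⁻¹ ≡ 6 (mod 17) since 3·6 = 18 ≡ 1, so λ ≡ 5·6 ≡ 13.
  x = λ² - 11 - 11 = 169 - 22 ≡ 11; y = λ·(11 - 11) - 10 ≡ 7. → (11, 7)

(11, 7)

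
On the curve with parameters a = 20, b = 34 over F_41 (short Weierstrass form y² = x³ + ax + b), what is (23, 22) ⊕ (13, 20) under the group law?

(23, 22) + (13, 20). λ = (20 - 22)/(13 - 23) ≡ 39/31 mod 41. 31⁻¹ ≡ 4 (mod 41), so λ ≡ 33.
  x = λ² - 23 - 13 = 1089 - 36 ≡ 28; y = λ·(23 - 28) - 22 ≡ 18. → (28, 18)

(28, 18)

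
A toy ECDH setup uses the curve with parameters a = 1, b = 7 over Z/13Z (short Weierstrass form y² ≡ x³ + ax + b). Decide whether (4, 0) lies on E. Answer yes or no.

y² = 0² ≡ 0; x³ + 1x + 7 = 75 ≡ 10 (mod 13). 0 ≠ 10.

no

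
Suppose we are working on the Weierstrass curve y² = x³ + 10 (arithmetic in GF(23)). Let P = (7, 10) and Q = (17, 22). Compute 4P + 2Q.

(7, 13)

First 4P:
Double-and-add on 4 = (100)₂. Start with P = (7, 10) for the leading 1-bit.
double: tangent at (7, 10): λ = (3·7² + 0)/(2·10) ≡ 9/20. 20⁻¹ ≡ 15 (mod 23), so λ ≡ 9·15 ≡ 20.
  x = λ² - 7 - 7 = 400 - 14 ≡ 18; y = λ·(7 - 18) - 10 ≡ 0. → (18, 0)
double: (18, 0) + (18, 0): same x and y₁ ≡ -y₂, so the sum is ∞.
4P = ∞.
Next 2Q:
Repeated addition: build up to 2Q.
2Q: tangent at (17, 22): λ = (3·17² + 0)/(2·22) ≡ 16/21. 21⁻¹ ≡ 11 (mod 23), so λ ≡ 16·11 ≡ 15.
  x = λ² - 17 - 17 = 225 - 34 ≡ 7; y = λ·(17 - 7) - 22 ≡ 13. → (7, 13)
2Q = (7, 13).
Finally 4P + 2Q:
∞ + (7, 13) = (7, 13) (identity).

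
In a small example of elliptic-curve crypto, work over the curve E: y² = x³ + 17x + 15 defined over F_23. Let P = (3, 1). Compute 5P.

Repeated addition: build up to 5P.
2P: tangent at (3, 1): λ = (3·3² + 17)/(2·1) ≡ 21/2. 2⁻¹ ≡ 12 (mod 23) since 2·12 = 24 ≡ 1, so λ ≡ 21·12 ≡ 22.
  x = λ² - 3 - 3 = 484 - 6 ≡ 18; y = λ·(3 - 18) - 1 ≡ 14. → (18, 14)
3P: (18, 14) + (3, 1). λ = (1 - 14)/(3 - 18) ≡ 10/8 mod 23. 8⁻¹ ≡ 3 (mod 23) since 8·3 = 24 ≡ 1, so λ ≡ 7.
  x = λ² - 18 - 3 = 49 - 21 ≡ 5; y = λ·(18 - 5) - 14 ≡ 8. → (5, 8)
4P: (5, 8) + (3, 1). λ = (1 - 8)/(3 - 5) ≡ 16/21 mod 23. 21⁻¹ ≡ 11 (mod 23) since 21·11 = 231 ≡ 1, so λ ≡ 15.
  x = λ² - 5 - 3 = 225 - 8 ≡ 10; y = λ·(5 - 10) - 8 ≡ 9. → (10, 9)
5P: (10, 9) + (3, 1). λ = (1 - 9)/(3 - 10) ≡ 15/16 mod 23. 16⁻¹ ≡ 13 (mod 23) since 16·13 = 208 ≡ 1, so λ ≡ 11.
  x = λ² - 10 - 3 = 121 - 13 ≡ 16; y = λ·(10 - 16) - 9 ≡ 17. → (16, 17)

(16, 17)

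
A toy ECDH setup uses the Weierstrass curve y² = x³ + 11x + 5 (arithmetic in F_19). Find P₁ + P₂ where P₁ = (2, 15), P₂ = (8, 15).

(9, 4)

(2, 15) + (8, 15). λ = (15 - 15)/(8 - 2) ≡ 0/6 mod 19. 6⁻¹ ≡ 16 (mod 19), so λ ≡ 0.
  x = λ² - 2 - 8 = 0 - 10 ≡ 9; y = λ·(2 - 9) - 15 ≡ 4. → (9, 4)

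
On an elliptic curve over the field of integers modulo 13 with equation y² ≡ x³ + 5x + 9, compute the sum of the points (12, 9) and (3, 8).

(12, 9) + (3, 8). λ = (8 - 9)/(3 - 12) ≡ 12/4 mod 13. 4⁻¹ ≡ 10 (mod 13) since 4·10 = 40 ≡ 1, so λ ≡ 3.
  x = λ² - 12 - 3 = 9 - 15 ≡ 7; y = λ·(12 - 7) - 9 ≡ 6. → (7, 6)

(7, 6)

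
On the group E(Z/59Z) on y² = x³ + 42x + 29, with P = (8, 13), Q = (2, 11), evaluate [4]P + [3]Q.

(28, 18)

First 4P:
Double-and-add on 4 = (100)₂. Start with P = (8, 13) for the leading 1-bit.
double: tangent at (8, 13): λ = (3·8² + 42)/(2·13) ≡ 57/26. 26⁻¹ ≡ 25 (mod 59) since 26·25 = 650 ≡ 1, so λ ≡ 57·25 ≡ 9.
  x = λ² - 8 - 8 = 81 - 16 ≡ 6; y = λ·(8 - 6) - 13 ≡ 5. → (6, 5)
double: tangent at (6, 5): λ = (3·6² + 42)/(2·5) ≡ 32/10. 10⁻¹ ≡ 6 (mod 59), so λ ≡ 32·6 ≡ 15.
  x = λ² - 6 - 6 = 225 - 12 ≡ 36; y = λ·(6 - 36) - 5 ≡ 17. → (36, 17)
4P = (36, 17).
Next 3Q:
Repeated addition: build up to 3Q.
2Q: tangent at (2, 11): λ = (3·2² + 42)/(2·11) ≡ 54/22. 22⁻¹ ≡ 51 (mod 59), so λ ≡ 54·51 ≡ 40.
  x = λ² - 2 - 2 = 1600 - 4 ≡ 3; y = λ·(2 - 3) - 11 ≡ 8. → (3, 8)
3Q: (3, 8) + (2, 11). λ = (11 - 8)/(2 - 3) ≡ 3/58 mod 59. 58⁻¹ ≡ 58 (mod 59), so λ ≡ 56.
  x = λ² - 3 - 2 = 3136 - 5 ≡ 4; y = λ·(3 - 4) - 8 ≡ 54. → (4, 54)
3Q = (4, 54).
Finally 4P + 3Q:
(36, 17) + (4, 54). λ = (54 - 17)/(4 - 36) ≡ 37/27 mod 59. 27⁻¹ ≡ 35 (mod 59), so λ ≡ 56.
  x = λ² - 36 - 4 = 3136 - 40 ≡ 28; y = λ·(36 - 28) - 17 ≡ 18. → (28, 18)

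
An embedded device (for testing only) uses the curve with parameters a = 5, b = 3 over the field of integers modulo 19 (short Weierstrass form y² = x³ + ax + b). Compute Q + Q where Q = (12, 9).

(14, 10)

tangent at (12, 9): λ = (3·12² + 5)/(2·9) ≡ 0/18. 18⁻¹ ≡ 18 (mod 19), so λ ≡ 0·18 ≡ 0.
  x = λ² - 12 - 12 = 0 - 24 ≡ 14; y = λ·(12 - 14) - 9 ≡ 10. → (14, 10)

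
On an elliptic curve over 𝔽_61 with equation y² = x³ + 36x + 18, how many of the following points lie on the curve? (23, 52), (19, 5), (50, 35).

1

(23, 52): 52² ≡ 20, rhs ≡ 20 → on.
(19, 5): 5² ≡ 25, rhs ≡ 58 → off.
(50, 35): 35² ≡ 5, rhs ≡ 60 → off.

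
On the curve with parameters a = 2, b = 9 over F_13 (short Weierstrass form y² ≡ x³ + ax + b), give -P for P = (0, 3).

(0, 10)

-(0, 3) = (0, -3 mod 13) = (0, 10).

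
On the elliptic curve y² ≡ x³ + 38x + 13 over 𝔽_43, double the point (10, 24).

tangent at (10, 24): λ = (3·10² + 38)/(2·24) ≡ 37/5. 5⁻¹ ≡ 26 (mod 43) since 5·26 = 130 ≡ 1, so λ ≡ 37·26 ≡ 16.
  x = λ² - 10 - 10 = 256 - 20 ≡ 21; y = λ·(10 - 21) - 24 ≡ 15. → (21, 15)

(21, 15)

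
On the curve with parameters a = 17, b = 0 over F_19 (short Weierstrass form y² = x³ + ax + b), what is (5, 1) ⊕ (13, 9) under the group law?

(2, 2)

(5, 1) + (13, 9). λ = (9 - 1)/(13 - 5) ≡ 8/8 mod 19. 8⁻¹ ≡ 12 (mod 19), so λ ≡ 1.
  x = λ² - 5 - 13 = 1 - 18 ≡ 2; y = λ·(5 - 2) - 1 ≡ 2. → (2, 2)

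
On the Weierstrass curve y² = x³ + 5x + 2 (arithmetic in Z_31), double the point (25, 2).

(6, 0)

tangent at (25, 2): λ = (3·25² + 5)/(2·2) ≡ 20/4. 4⁻¹ ≡ 8 (mod 31) since 4·8 = 32 ≡ 1, so λ ≡ 20·8 ≡ 5.
  x = λ² - 25 - 25 = 25 - 50 ≡ 6; y = λ·(25 - 6) - 2 ≡ 0. → (6, 0)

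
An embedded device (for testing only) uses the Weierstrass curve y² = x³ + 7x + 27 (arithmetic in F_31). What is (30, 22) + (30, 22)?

(18, 23)

tangent at (30, 22): λ = (3·30² + 7)/(2·22) ≡ 10/13. 13⁻¹ ≡ 12 (mod 31) since 13·12 = 156 ≡ 1, so λ ≡ 10·12 ≡ 27.
  x = λ² - 30 - 30 = 729 - 60 ≡ 18; y = λ·(30 - 18) - 22 ≡ 23. → (18, 23)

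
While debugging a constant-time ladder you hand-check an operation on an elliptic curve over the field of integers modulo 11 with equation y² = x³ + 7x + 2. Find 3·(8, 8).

Write P = (8, 8).
Repeated addition: build up to 3P.
2P: tangent at (8, 8): λ = (3·8² + 7)/(2·8) ≡ 1/5. 5⁻¹ ≡ 9 (mod 11) since 5·9 = 45 ≡ 1, so λ ≡ 1·9 ≡ 9.
  x = λ² - 8 - 8 = 81 - 16 ≡ 10; y = λ·(8 - 10) - 8 ≡ 7. → (10, 7)
3P: (10, 7) + (8, 8). λ = (8 - 7)/(8 - 10) ≡ 1/9 mod 11. 9⁻¹ ≡ 5 (mod 11), so λ ≡ 5.
  x = λ² - 10 - 8 = 25 - 18 ≡ 7; y = λ·(10 - 7) - 7 ≡ 8. → (7, 8)

(7, 8)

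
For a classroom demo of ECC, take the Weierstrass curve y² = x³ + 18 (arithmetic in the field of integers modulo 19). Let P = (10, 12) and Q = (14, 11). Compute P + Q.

(10, 12) + (14, 11). λ = (11 - 12)/(14 - 10) ≡ 18/4 mod 19. 4⁻¹ ≡ 5 (mod 19) since 4·5 = 20 ≡ 1, so λ ≡ 14.
  x = λ² - 10 - 14 = 196 - 24 ≡ 1; y = λ·(10 - 1) - 12 ≡ 0. → (1, 0)

(1, 0)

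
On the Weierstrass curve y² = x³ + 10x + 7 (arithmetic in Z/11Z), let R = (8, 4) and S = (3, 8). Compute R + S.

(8, 4) + (3, 8). λ = (8 - 4)/(3 - 8) ≡ 4/6 mod 11. 6⁻¹ ≡ 2 (mod 11), so λ ≡ 8.
  x = λ² - 8 - 3 = 64 - 11 ≡ 9; y = λ·(8 - 9) - 4 ≡ 10. → (9, 10)

(9, 10)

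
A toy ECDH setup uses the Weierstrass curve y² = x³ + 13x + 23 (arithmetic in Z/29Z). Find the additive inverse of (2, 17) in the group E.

(2, 12)

-(2, 17) = (2, -17 mod 29) = (2, 12).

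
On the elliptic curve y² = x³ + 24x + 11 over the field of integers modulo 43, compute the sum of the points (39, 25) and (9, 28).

(35, 9)

(39, 25) + (9, 28). λ = (28 - 25)/(9 - 39) ≡ 3/13 mod 43. 13⁻¹ ≡ 10 (mod 43), so λ ≡ 30.
  x = λ² - 39 - 9 = 900 - 48 ≡ 35; y = λ·(39 - 35) - 25 ≡ 9. → (35, 9)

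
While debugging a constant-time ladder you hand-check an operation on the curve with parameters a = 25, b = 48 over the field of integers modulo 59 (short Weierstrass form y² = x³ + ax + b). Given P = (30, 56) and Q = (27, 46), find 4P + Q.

(32, 35)

First 4P:
Repeated addition: build up to 4P.
2P: tangent at (30, 56): λ = (3·30² + 25)/(2·56) ≡ 11/53. 53⁻¹ ≡ 49 (mod 59), so λ ≡ 11·49 ≡ 8.
  x = λ² - 30 - 30 = 64 - 60 ≡ 4; y = λ·(30 - 4) - 56 ≡ 34. → (4, 34)
3P: (4, 34) + (30, 56). λ = (56 - 34)/(30 - 4) ≡ 22/26 mod 59. 26⁻¹ ≡ 25 (mod 59), so λ ≡ 19.
  x = λ² - 4 - 30 = 361 - 34 ≡ 32; y = λ·(4 - 32) - 34 ≡ 24. → (32, 24)
4P: (32, 24) + (30, 56). λ = (56 - 24)/(30 - 32) ≡ 32/57 mod 59. 57⁻¹ ≡ 29 (mod 59), so λ ≡ 43.
  x = λ² - 32 - 30 = 1849 - 62 ≡ 17; y = λ·(32 - 17) - 24 ≡ 31. → (17, 31)
4P = (17, 31).
Finally 4P + Q:
(17, 31) + (27, 46). λ = (46 - 31)/(27 - 17) ≡ 15/10 mod 59. 10⁻¹ ≡ 6 (mod 59), so λ ≡ 31.
  x = λ² - 17 - 27 = 961 - 44 ≡ 32; y = λ·(17 - 32) - 31 ≡ 35. → (32, 35)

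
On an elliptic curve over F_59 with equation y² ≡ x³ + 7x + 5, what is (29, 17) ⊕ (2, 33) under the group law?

(43, 35)

(29, 17) + (2, 33). λ = (33 - 17)/(2 - 29) ≡ 16/32 mod 59. 32⁻¹ ≡ 24 (mod 59), so λ ≡ 30.
  x = λ² - 29 - 2 = 900 - 31 ≡ 43; y = λ·(29 - 43) - 17 ≡ 35. → (43, 35)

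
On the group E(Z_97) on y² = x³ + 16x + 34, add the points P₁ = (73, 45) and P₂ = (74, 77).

(4, 29)

(73, 45) + (74, 77). λ = (77 - 45)/(74 - 73) ≡ 32/1 mod 97. 1⁻¹ ≡ 1 (mod 97) since 1·1 = 1 ≡ 1, so λ ≡ 32.
  x = λ² - 73 - 74 = 1024 - 147 ≡ 4; y = λ·(73 - 4) - 45 ≡ 29. → (4, 29)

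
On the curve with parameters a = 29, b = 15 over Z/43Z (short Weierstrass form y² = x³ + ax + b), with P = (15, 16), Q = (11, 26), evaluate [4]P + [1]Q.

First 4P:
Double-and-add on 4 = (100)₂. Start with P = (15, 16) for the leading 1-bit.
double: tangent at (15, 16): λ = (3·15² + 29)/(2·16) ≡ 16/32. 32⁻¹ ≡ 39 (mod 43), so λ ≡ 16·39 ≡ 22.
  x = λ² - 15 - 15 = 484 - 30 ≡ 24; y = λ·(15 - 24) - 16 ≡ 1. → (24, 1)
double: tangent at (24, 1): λ = (3·24² + 29)/(2·1) ≡ 37/2. 2⁻¹ ≡ 22 (mod 43), so λ ≡ 37·22 ≡ 40.
  x = λ² - 24 - 24 = 1600 - 48 ≡ 4; y = λ·(24 - 4) - 1 ≡ 25. → (4, 25)
4P = (4, 25).
Finally 4P + Q:
(4, 25) + (11, 26). λ = (26 - 25)/(11 - 4) ≡ 1/7 mod 43. 7⁻¹ ≡ 37 (mod 43), so λ ≡ 37.
  x = λ² - 4 - 11 = 1369 - 15 ≡ 21; y = λ·(4 - 21) - 25 ≡ 34. → (21, 34)

(21, 34)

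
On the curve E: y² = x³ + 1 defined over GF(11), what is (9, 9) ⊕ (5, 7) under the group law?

(9, 9) + (5, 7). λ = (7 - 9)/(5 - 9) ≡ 9/7 mod 11. 7⁻¹ ≡ 8 (mod 11), so λ ≡ 6.
  x = λ² - 9 - 5 = 36 - 14 ≡ 0; y = λ·(9 - 0) - 9 ≡ 1. → (0, 1)

(0, 1)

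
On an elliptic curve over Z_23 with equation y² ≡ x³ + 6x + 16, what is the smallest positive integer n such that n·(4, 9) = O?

2P: tangent at (4, 9): λ = (3·4² + 6)/(2·9) ≡ 8/18. 18⁻¹ ≡ 9 (mod 23) since 18·9 = 162 ≡ 1, so λ ≡ 8·9 ≡ 3.
  x = λ² - 4 - 4 = 9 - 8 ≡ 1; y = λ·(4 - 1) - 9 ≡ 0. → (1, 0)
3P: (1, 0) + (4, 9). λ = (9 - 0)/(4 - 1) ≡ 9/3 mod 23. 3⁻¹ ≡ 8 (mod 23), so λ ≡ 3.
  x = λ² - 1 - 4 = 9 - 5 ≡ 4; y = λ·(1 - 4) - 0 ≡ 14. → (4, 14)
4P: (4, 14) + (4, 9): same x and y₁ ≡ -y₂, so the sum is O.
4P = O, so the order is 4.

4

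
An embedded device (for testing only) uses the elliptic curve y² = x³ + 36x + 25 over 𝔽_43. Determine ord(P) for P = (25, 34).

10

2P: tangent at (25, 34): λ = (3·25² + 36)/(2·34) ≡ 19/25. 25⁻¹ ≡ 31 (mod 43) since 25·31 = 775 ≡ 1, so λ ≡ 19·31 ≡ 30.
  x = λ² - 25 - 25 = 900 - 50 ≡ 33; y = λ·(25 - 33) - 34 ≡ 27. → (33, 27)
3P: (33, 27) + (25, 34). λ = (34 - 27)/(25 - 33) ≡ 7/35 mod 43. 35⁻¹ ≡ 16 (mod 43), so λ ≡ 26.
  x = λ² - 33 - 25 = 676 - 58 ≡ 16; y = λ·(33 - 16) - 27 ≡ 28. → (16, 28)
4P: (16, 28) + (25, 34). λ = (34 - 28)/(25 - 16) ≡ 6/9 mod 43. 9⁻¹ ≡ 24 (mod 43), so λ ≡ 15.
  x = λ² - 16 - 25 = 225 - 41 ≡ 12; y = λ·(16 - 12) - 28 ≡ 32. → (12, 32)
5P: (12, 32) + (25, 34). λ = (34 - 32)/(25 - 12) ≡ 2/13 mod 43. 13⁻¹ ≡ 10 (mod 43), so λ ≡ 20.
  x = λ² - 12 - 25 = 400 - 37 ≡ 19; y = λ·(12 - 19) - 32 ≡ 0. → (19, 0)
6P: (19, 0) + (25, 34). λ = (34 - 0)/(25 - 19) ≡ 34/6 mod 43. 6⁻¹ ≡ 36 (mod 43) since 6·36 = 216 ≡ 1, so λ ≡ 20.
  x = λ² - 19 - 25 = 400 - 44 ≡ 12; y = λ·(19 - 12) - 0 ≡ 11. → (12, 11)
7P: (12, 11) + (25, 34). λ = (34 - 11)/(25 - 12) ≡ 23/13 mod 43. 13⁻¹ ≡ 10 (mod 43) since 13·10 = 130 ≡ 1, so λ ≡ 15.
  x = λ² - 12 - 25 = 225 - 37 ≡ 16; y = λ·(12 - 16) - 11 ≡ 15. → (16, 15)
8P: (16, 15) + (25, 34). λ = (34 - 15)/(25 - 16) ≡ 19/9 mod 43. 9⁻¹ ≡ 24 (mod 43) since 9·24 = 216 ≡ 1, so λ ≡ 26.
  x = λ² - 16 - 25 = 676 - 41 ≡ 33; y = λ·(16 - 33) - 15 ≡ 16. → (33, 16)
9P: (33, 16) + (25, 34). λ = (34 - 16)/(25 - 33) ≡ 18/35 mod 43. 35⁻¹ ≡ 16 (mod 43) since 35·16 = 560 ≡ 1, so λ ≡ 30.
  x = λ² - 33 - 25 = 900 - 58 ≡ 25; y = λ·(33 - 25) - 16 ≡ 9. → (25, 9)
10P: (25, 9) + (25, 34): same x and y₁ ≡ -y₂, so the sum is O.
10P = O, so the order is 10.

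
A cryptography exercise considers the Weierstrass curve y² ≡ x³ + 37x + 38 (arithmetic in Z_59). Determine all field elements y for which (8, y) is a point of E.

x³ + 37x + 38 = 846 ≡ 20 (mod 59).
Square roots of 20 mod 59: 16 and 43 (since 16² = 256 ≡ 20).

16, 43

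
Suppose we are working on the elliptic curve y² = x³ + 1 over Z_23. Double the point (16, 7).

tangent at (16, 7): λ = (3·16² + 0)/(2·7) ≡ 9/14. 14⁻¹ ≡ 5 (mod 23), so λ ≡ 9·5 ≡ 22.
  x = λ² - 16 - 16 = 484 - 32 ≡ 15; y = λ·(16 - 15) - 7 ≡ 15. → (15, 15)

(15, 15)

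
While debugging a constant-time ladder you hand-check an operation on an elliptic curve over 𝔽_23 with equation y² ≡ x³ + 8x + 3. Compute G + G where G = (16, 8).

(3, 13)

tangent at (16, 8): λ = (3·16² + 8)/(2·8) ≡ 17/16. 16⁻¹ ≡ 13 (mod 23) since 16·13 = 208 ≡ 1, so λ ≡ 17·13 ≡ 14.
  x = λ² - 16 - 16 = 196 - 32 ≡ 3; y = λ·(16 - 3) - 8 ≡ 13. → (3, 13)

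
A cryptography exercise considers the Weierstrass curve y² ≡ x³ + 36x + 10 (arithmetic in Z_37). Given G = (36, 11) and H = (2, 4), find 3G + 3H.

First 3G:
Repeated addition: build up to 3G.
2G: tangent at (36, 11): λ = (3·36² + 36)/(2·11) ≡ 2/22. 22⁻¹ ≡ 32 (mod 37) since 22·32 = 704 ≡ 1, so λ ≡ 2·32 ≡ 27.
  x = λ² - 36 - 36 = 729 - 72 ≡ 28; y = λ·(36 - 28) - 11 ≡ 20. → (28, 20)
3G: (28, 20) + (36, 11). λ = (11 - 20)/(36 - 28) ≡ 28/8 mod 37. 8⁻¹ ≡ 14 (mod 37), so λ ≡ 22.
  x = λ² - 28 - 36 = 484 - 64 ≡ 13; y = λ·(28 - 13) - 20 ≡ 14. → (13, 14)
3G = (13, 14).
Next 3H:
Repeated addition: build up to 3H.
2H: tangent at (2, 4): λ = (3·2² + 36)/(2·4) ≡ 11/8. 8⁻¹ ≡ 14 (mod 37) since 8·14 = 112 ≡ 1, so λ ≡ 11·14 ≡ 6.
  x = λ² - 2 - 2 = 36 - 4 ≡ 32; y = λ·(2 - 32) - 4 ≡ 1. → (32, 1)
3H: (32, 1) + (2, 4). λ = (4 - 1)/(2 - 32) ≡ 3/7 mod 37. 7⁻¹ ≡ 16 (mod 37), so λ ≡ 11.
  x = λ² - 32 - 2 = 121 - 34 ≡ 13; y = λ·(32 - 13) - 1 ≡ 23. → (13, 23)
3H = (13, 23).
Finally 3G + 3H:
(13, 14) + (13, 23): same x and y₁ ≡ -y₂, so the sum is O.

O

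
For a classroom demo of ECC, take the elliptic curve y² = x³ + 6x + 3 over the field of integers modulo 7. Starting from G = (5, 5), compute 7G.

Double-and-add on 7 = (111)₂. Start with G = (5, 5) for the leading 1-bit.
double: tangent at (5, 5): λ = (3·5² + 6)/(2·5) ≡ 4/3. 3⁻¹ ≡ 5 (mod 7), so λ ≡ 4·5 ≡ 6.
  x = λ² - 5 - 5 = 36 - 10 ≡ 5; y = λ·(5 - 5) - 5 ≡ 2. → (5, 2)
add G: (5, 2) + (5, 5): same x and y₁ ≡ -y₂, so the sum is ∞.
double: ∞ + ∞ = ∞ (identity).
add G: ∞ + (5, 5) = (5, 5) (identity).

(5, 5)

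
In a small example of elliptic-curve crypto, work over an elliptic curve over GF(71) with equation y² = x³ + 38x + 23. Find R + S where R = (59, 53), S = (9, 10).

(59, 53) + (9, 10). λ = (10 - 53)/(9 - 59) ≡ 28/21 mod 71. 21⁻¹ ≡ 44 (mod 71), so λ ≡ 25.
  x = λ² - 59 - 9 = 625 - 68 ≡ 60; y = λ·(59 - 60) - 53 ≡ 64. → (60, 64)

(60, 64)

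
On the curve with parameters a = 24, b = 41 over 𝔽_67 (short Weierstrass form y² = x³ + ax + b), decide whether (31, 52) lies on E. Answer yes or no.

yes

y² = 52² ≡ 24; x³ + 24x + 41 = 30576 ≡ 24 (mod 67). 24 = 24.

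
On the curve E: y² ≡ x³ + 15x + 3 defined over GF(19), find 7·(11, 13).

(1, 0)

Write Q = (11, 13).
Repeated addition: build up to 7Q.
2Q: tangent at (11, 13): λ = (3·11² + 15)/(2·13) ≡ 17/7. 7⁻¹ ≡ 11 (mod 19), so λ ≡ 17·11 ≡ 16.
  x = λ² - 11 - 11 = 256 - 22 ≡ 6; y = λ·(11 - 6) - 13 ≡ 10. → (6, 10)
3Q: (6, 10) + (11, 13). λ = (13 - 10)/(11 - 6) ≡ 3/5 mod 19. 5⁻¹ ≡ 4 (mod 19) since 5·4 = 20 ≡ 1, so λ ≡ 12.
  x = λ² - 6 - 11 = 144 - 17 ≡ 13; y = λ·(6 - 13) - 10 ≡ 1. → (13, 1)
4Q: (13, 1) + (11, 13). λ = (13 - 1)/(11 - 13) ≡ 12/17 mod 19. 17⁻¹ ≡ 9 (mod 19), so λ ≡ 13.
  x = λ² - 13 - 11 = 169 - 24 ≡ 12; y = λ·(13 - 12) - 1 ≡ 12. → (12, 12)
5Q: (12, 12) + (11, 13). λ = (13 - 12)/(11 - 12) ≡ 1/18 mod 19. 18⁻¹ ≡ 18 (mod 19) since 18·18 = 324 ≡ 1, so λ ≡ 18.
  x = λ² - 12 - 11 = 324 - 23 ≡ 16; y = λ·(12 - 16) - 12 ≡ 11. → (16, 11)
6Q: (16, 11) + (11, 13). λ = (13 - 11)/(11 - 16) ≡ 2/14 mod 19. 14⁻¹ ≡ 15 (mod 19), so λ ≡ 11.
  x = λ² - 16 - 11 = 121 - 27 ≡ 18; y = λ·(16 - 18) - 11 ≡ 5. → (18, 5)
7Q: (18, 5) + (11, 13). λ = (13 - 5)/(11 - 18) ≡ 8/12 mod 19. 12⁻¹ ≡ 8 (mod 19) since 12·8 = 96 ≡ 1, so λ ≡ 7.
  x = λ² - 18 - 11 = 49 - 29 ≡ 1; y = λ·(18 - 1) - 5 ≡ 0. → (1, 0)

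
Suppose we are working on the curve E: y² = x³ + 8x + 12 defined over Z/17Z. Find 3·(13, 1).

(12, 0)

Write P = (13, 1).
Repeated addition: build up to 3P.
2P: tangent at (13, 1): λ = (3·13² + 8)/(2·1) ≡ 5/2. 2⁻¹ ≡ 9 (mod 17) since 2·9 = 18 ≡ 1, so λ ≡ 5·9 ≡ 11.
  x = λ² - 13 - 13 = 121 - 26 ≡ 10; y = λ·(13 - 10) - 1 ≡ 15. → (10, 15)
3P: (10, 15) + (13, 1). λ = (1 - 15)/(13 - 10) ≡ 3/3 mod 17. 3⁻¹ ≡ 6 (mod 17), so λ ≡ 1.
  x = λ² - 10 - 13 = 1 - 23 ≡ 12; y = λ·(10 - 12) - 15 ≡ 0. → (12, 0)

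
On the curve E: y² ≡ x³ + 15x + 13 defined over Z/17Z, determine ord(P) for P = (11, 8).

3

2P: tangent at (11, 8): λ = (3·11² + 15)/(2·8) ≡ 4/16. 16⁻¹ ≡ 16 (mod 17), so λ ≡ 4·16 ≡ 13.
  x = λ² - 11 - 11 = 169 - 22 ≡ 11; y = λ·(11 - 11) - 8 ≡ 9. → (11, 9)
3P: (11, 9) + (11, 8): same x and y₁ ≡ -y₂, so the sum is ∞.
3P = ∞, so the order is 3.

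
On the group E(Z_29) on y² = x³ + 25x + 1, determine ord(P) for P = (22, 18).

2P: tangent at (22, 18): λ = (3·22² + 25)/(2·18) ≡ 27/7. 7⁻¹ ≡ 25 (mod 29), so λ ≡ 27·25 ≡ 8.
  x = λ² - 22 - 22 = 64 - 44 ≡ 20; y = λ·(22 - 20) - 18 ≡ 27. → (20, 27)
3P: (20, 27) + (22, 18). λ = (18 - 27)/(22 - 20) ≡ 20/2 mod 29. 2⁻¹ ≡ 15 (mod 29), so λ ≡ 10.
  x = λ² - 20 - 22 = 100 - 42 ≡ 0; y = λ·(20 - 0) - 27 ≡ 28. → (0, 28)
4P: (0, 28) + (22, 18). λ = (18 - 28)/(22 - 0) ≡ 19/22 mod 29. 22⁻¹ ≡ 4 (mod 29) since 22·4 = 88 ≡ 1, so λ ≡ 18.
  x = λ² - 0 - 22 = 324 - 22 ≡ 12; y = λ·(0 - 12) - 28 ≡ 17. → (12, 17)
5P: (12, 17) + (22, 18). λ = (18 - 17)/(22 - 12) ≡ 1/10 mod 29. 10⁻¹ ≡ 3 (mod 29), so λ ≡ 3.
  x = λ² - 12 - 22 = 9 - 34 ≡ 4; y = λ·(12 - 4) - 17 ≡ 7. → (4, 7)
6P: (4, 7) + (22, 18). λ = (18 - 7)/(22 - 4) ≡ 11/18 mod 29. 18⁻¹ ≡ 21 (mod 29) since 18·21 = 378 ≡ 1, so λ ≡ 28.
  x = λ² - 4 - 22 = 784 - 26 ≡ 4; y = λ·(4 - 4) - 7 ≡ 22. → (4, 22)
7P: (4, 22) + (22, 18). λ = (18 - 22)/(22 - 4) ≡ 25/18 mod 29. 18⁻¹ ≡ 21 (mod 29), so λ ≡ 3.
  x = λ² - 4 - 22 = 9 - 26 ≡ 12; y = λ·(4 - 12) - 22 ≡ 12. → (12, 12)
8P: (12, 12) + (22, 18). λ = (18 - 12)/(22 - 12) ≡ 6/10 mod 29. 10⁻¹ ≡ 3 (mod 29), so λ ≡ 18.
  x = λ² - 12 - 22 = 324 - 34 ≡ 0; y = λ·(12 - 0) - 12 ≡ 1. → (0, 1)
9P: (0, 1) + (22, 18). λ = (18 - 1)/(22 - 0) ≡ 17/22 mod 29. 22⁻¹ ≡ 4 (mod 29) since 22·4 = 88 ≡ 1, so λ ≡ 10.
  x = λ² - 0 - 22 = 100 - 22 ≡ 20; y = λ·(0 - 20) - 1 ≡ 2. → (20, 2)
10P: (20, 2) + (22, 18). λ = (18 - 2)/(22 - 20) ≡ 16/2 mod 29. 2⁻¹ ≡ 15 (mod 29), so λ ≡ 8.
  x = λ² - 20 - 22 = 64 - 42 ≡ 22; y = λ·(20 - 22) - 2 ≡ 11. → (22, 11)
11P: (22, 11) + (22, 18): same x and y₁ ≡ -y₂, so the sum is the point at infinity.
11P = the point at infinity, so the order is 11.

11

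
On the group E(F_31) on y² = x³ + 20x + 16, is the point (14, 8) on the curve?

y² = 8² ≡ 2; x³ + 20x + 16 = 3040 ≡ 2 (mod 31). 2 = 2.

yes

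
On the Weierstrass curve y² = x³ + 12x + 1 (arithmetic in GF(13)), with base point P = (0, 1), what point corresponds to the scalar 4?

Double-and-add on 4 = (100)₂. Start with P = (0, 1) for the leading 1-bit.
double: tangent at (0, 1): λ = (3·0² + 12)/(2·1) ≡ 12/2. 2⁻¹ ≡ 7 (mod 13), so λ ≡ 12·7 ≡ 6.
  x = λ² - 0 - 0 = 36 - 0 ≡ 10; y = λ·(0 - 10) - 1 ≡ 4. → (10, 4)
double: tangent at (10, 4): λ = (3·10² + 12)/(2·4) ≡ 0/8. 8⁻¹ ≡ 5 (mod 13), so λ ≡ 0·5 ≡ 0.
  x = λ² - 10 - 10 = 0 - 20 ≡ 6; y = λ·(10 - 6) - 4 ≡ 9. → (6, 9)

(6, 9)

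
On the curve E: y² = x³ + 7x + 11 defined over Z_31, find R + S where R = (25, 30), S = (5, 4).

(3, 11)

(25, 30) + (5, 4). λ = (4 - 30)/(5 - 25) ≡ 5/11 mod 31. 11⁻¹ ≡ 17 (mod 31), so λ ≡ 23.
  x = λ² - 25 - 5 = 529 - 30 ≡ 3; y = λ·(25 - 3) - 30 ≡ 11. → (3, 11)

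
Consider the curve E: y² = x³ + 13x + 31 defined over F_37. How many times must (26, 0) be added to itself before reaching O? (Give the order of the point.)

2P: (26, 0) + (26, 0): same x and y₁ ≡ -y₂, so the sum is O.
2P = O, so the order is 2.

2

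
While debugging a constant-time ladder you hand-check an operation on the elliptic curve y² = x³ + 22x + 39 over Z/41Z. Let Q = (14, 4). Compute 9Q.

(20, 19)

Double-and-add on 9 = (1001)₂. Start with Q = (14, 4) for the leading 1-bit.
double: tangent at (14, 4): λ = (3·14² + 22)/(2·4) ≡ 36/8. 8⁻¹ ≡ 36 (mod 41), so λ ≡ 36·36 ≡ 25.
  x = λ² - 14 - 14 = 625 - 28 ≡ 23; y = λ·(14 - 23) - 4 ≡ 17. → (23, 17)
double: tangent at (23, 17): λ = (3·23² + 22)/(2·17) ≡ 10/34. 34⁻¹ ≡ 35 (mod 41) since 34·35 = 1190 ≡ 1, so λ ≡ 10·35 ≡ 22.
  x = λ² - 23 - 23 = 484 - 46 ≡ 28; y = λ·(23 - 28) - 17 ≡ 37. → (28, 37)
double: tangent at (28, 37): λ = (3·28² + 22)/(2·37) ≡ 37/33. 33⁻¹ ≡ 5 (mod 41), so λ ≡ 37·5 ≡ 21.
  x = λ² - 28 - 28 = 441 - 56 ≡ 16; y = λ·(28 - 16) - 37 ≡ 10. → (16, 10)
add Q: (16, 10) + (14, 4). λ = (4 - 10)/(14 - 16) ≡ 35/39 mod 41. 39⁻¹ ≡ 20 (mod 41) since 39·20 = 780 ≡ 1, so λ ≡ 3.
  x = λ² - 16 - 14 = 9 - 30 ≡ 20; y = λ·(16 - 20) - 10 ≡ 19. → (20, 19)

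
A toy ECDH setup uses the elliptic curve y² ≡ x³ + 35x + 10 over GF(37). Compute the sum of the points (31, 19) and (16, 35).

(31, 19) + (16, 35). λ = (35 - 19)/(16 - 31) ≡ 16/22 mod 37. 22⁻¹ ≡ 32 (mod 37), so λ ≡ 31.
  x = λ² - 31 - 16 = 961 - 47 ≡ 26; y = λ·(31 - 26) - 19 ≡ 25. → (26, 25)

(26, 25)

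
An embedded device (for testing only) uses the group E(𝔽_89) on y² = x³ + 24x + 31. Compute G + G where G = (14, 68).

(59, 41)

tangent at (14, 68): λ = (3·14² + 24)/(2·68) ≡ 78/47. 47⁻¹ ≡ 36 (mod 89), so λ ≡ 78·36 ≡ 49.
  x = λ² - 14 - 14 = 2401 - 28 ≡ 59; y = λ·(14 - 59) - 68 ≡ 41. → (59, 41)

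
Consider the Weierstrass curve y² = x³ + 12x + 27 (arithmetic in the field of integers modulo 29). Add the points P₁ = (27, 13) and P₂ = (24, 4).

(16, 20)

(27, 13) + (24, 4). λ = (4 - 13)/(24 - 27) ≡ 20/26 mod 29. 26⁻¹ ≡ 19 (mod 29), so λ ≡ 3.
  x = λ² - 27 - 24 = 9 - 51 ≡ 16; y = λ·(27 - 16) - 13 ≡ 20. → (16, 20)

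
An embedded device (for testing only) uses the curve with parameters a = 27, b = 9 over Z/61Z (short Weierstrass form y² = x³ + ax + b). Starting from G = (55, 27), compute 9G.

Double-and-add on 9 = (1001)₂. Start with G = (55, 27) for the leading 1-bit.
double: tangent at (55, 27): λ = (3·55² + 27)/(2·27) ≡ 13/54. 54⁻¹ ≡ 26 (mod 61), so λ ≡ 13·26 ≡ 33.
  x = λ² - 55 - 55 = 1089 - 110 ≡ 3; y = λ·(55 - 3) - 27 ≡ 42. → (3, 42)
double: tangent at (3, 42): λ = (3·3² + 27)/(2·42) ≡ 54/23. 23⁻¹ ≡ 8 (mod 61) since 23·8 = 184 ≡ 1, so λ ≡ 54·8 ≡ 5.
  x = λ² - 3 - 3 = 25 - 6 ≡ 19; y = λ·(3 - 19) - 42 ≡ 0. → (19, 0)
double: (19, 0) + (19, 0): same x and y₁ ≡ -y₂, so the sum is 𝒪.
add G: 𝒪 + (55, 27) = (55, 27) (identity).

(55, 27)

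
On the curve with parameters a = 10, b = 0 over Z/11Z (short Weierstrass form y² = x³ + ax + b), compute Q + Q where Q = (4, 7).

(4, 4)

tangent at (4, 7): λ = (3·4² + 10)/(2·7) ≡ 3/3. 3⁻¹ ≡ 4 (mod 11), so λ ≡ 3·4 ≡ 1.
  x = λ² - 4 - 4 = 1 - 8 ≡ 4; y = λ·(4 - 4) - 7 ≡ 4. → (4, 4)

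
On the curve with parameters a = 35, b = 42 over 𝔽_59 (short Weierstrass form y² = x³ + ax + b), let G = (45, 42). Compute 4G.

(39, 30)

Repeated addition: build up to 4G.
2G: tangent at (45, 42): λ = (3·45² + 35)/(2·42) ≡ 33/25. 25⁻¹ ≡ 26 (mod 59), so λ ≡ 33·26 ≡ 32.
  x = λ² - 45 - 45 = 1024 - 90 ≡ 49; y = λ·(45 - 49) - 42 ≡ 7. → (49, 7)
3G: (49, 7) + (45, 42). λ = (42 - 7)/(45 - 49) ≡ 35/55 mod 59. 55⁻¹ ≡ 44 (mod 59) since 55·44 = 2420 ≡ 1, so λ ≡ 6.
  x = λ² - 49 - 45 = 36 - 94 ≡ 1; y = λ·(49 - 1) - 7 ≡ 45. → (1, 45)
4G: (1, 45) + (45, 42). λ = (42 - 45)/(45 - 1) ≡ 56/44 mod 59. 44⁻¹ ≡ 55 (mod 59), so λ ≡ 12.
  x = λ² - 1 - 45 = 144 - 46 ≡ 39; y = λ·(1 - 39) - 45 ≡ 30. → (39, 30)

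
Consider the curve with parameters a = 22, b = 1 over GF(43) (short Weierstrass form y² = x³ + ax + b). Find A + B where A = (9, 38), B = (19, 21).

(9, 38) + (19, 21). λ = (21 - 38)/(19 - 9) ≡ 26/10 mod 43. 10⁻¹ ≡ 13 (mod 43), so λ ≡ 37.
  x = λ² - 9 - 19 = 1369 - 28 ≡ 8; y = λ·(9 - 8) - 38 ≡ 42. → (8, 42)

(8, 42)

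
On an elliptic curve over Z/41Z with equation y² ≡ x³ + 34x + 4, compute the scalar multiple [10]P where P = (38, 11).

Repeated addition: build up to 10P.
2P: tangent at (38, 11): λ = (3·38² + 34)/(2·11) ≡ 20/22. 22⁻¹ ≡ 28 (mod 41) since 22·28 = 616 ≡ 1, so λ ≡ 20·28 ≡ 27.
  x = λ² - 38 - 38 = 729 - 76 ≡ 38; y = λ·(38 - 38) - 11 ≡ 30. → (38, 30)
3P: (38, 30) + (38, 11): same x and y₁ ≡ -y₂, so the sum is the point at infinity.
4P: the point at infinity + (38, 11) = (38, 11) (identity).
5P: tangent at (38, 11): λ = (3·38² + 34)/(2·11) ≡ 20/22. 22⁻¹ ≡ 28 (mod 41) since 22·28 = 616 ≡ 1, so λ ≡ 20·28 ≡ 27.
  x = λ² - 38 - 38 = 729 - 76 ≡ 38; y = λ·(38 - 38) - 11 ≡ 30. → (38, 30)
6P: (38, 30) + (38, 11): same x and y₁ ≡ -y₂, so the sum is the point at infinity.
7P: the point at infinity + (38, 11) = (38, 11) (identity).
8P: tangent at (38, 11): λ = (3·38² + 34)/(2·11) ≡ 20/22. 22⁻¹ ≡ 28 (mod 41), so λ ≡ 20·28 ≡ 27.
  x = λ² - 38 - 38 = 729 - 76 ≡ 38; y = λ·(38 - 38) - 11 ≡ 30. → (38, 30)
9P: (38, 30) + (38, 11): same x and y₁ ≡ -y₂, so the sum is the point at infinity.
10P: the point at infinity + (38, 11) = (38, 11) (identity).

(38, 11)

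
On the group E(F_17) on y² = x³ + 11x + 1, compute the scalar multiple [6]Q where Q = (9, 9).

(9, 9)

Repeated addition: build up to 6Q.
2Q: tangent at (9, 9): λ = (3·9² + 11)/(2·9) ≡ 16/1. 1⁻¹ ≡ 1 (mod 17), so λ ≡ 16·1 ≡ 16.
  x = λ² - 9 - 9 = 256 - 18 ≡ 0; y = λ·(9 - 0) - 9 ≡ 16. → (0, 16)
3Q: (0, 16) + (9, 9). λ = (9 - 16)/(9 - 0) ≡ 10/9 mod 17. 9⁻¹ ≡ 2 (mod 17), so λ ≡ 3.
  x = λ² - 0 - 9 = 9 - 9 ≡ 0; y = λ·(0 - 0) - 16 ≡ 1. → (0, 1)
4Q: (0, 1) + (9, 9). λ = (9 - 1)/(9 - 0) ≡ 8/9 mod 17. 9⁻¹ ≡ 2 (mod 17) since 9·2 = 18 ≡ 1, so λ ≡ 16.
  x = λ² - 0 - 9 = 256 - 9 ≡ 9; y = λ·(0 - 9) - 1 ≡ 8. → (9, 8)
5Q: (9, 8) + (9, 9): same x and y₁ ≡ -y₂, so the sum is O.
6Q: O + (9, 9) = (9, 9) (identity).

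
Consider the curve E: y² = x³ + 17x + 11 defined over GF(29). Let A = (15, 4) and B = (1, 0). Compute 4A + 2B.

First 4A:
Double-and-add on 4 = (100)₂. Start with A = (15, 4) for the leading 1-bit.
double: tangent at (15, 4): λ = (3·15² + 17)/(2·4) ≡ 25/8. 8⁻¹ ≡ 11 (mod 29), so λ ≡ 25·11 ≡ 14.
  x = λ² - 15 - 15 = 196 - 30 ≡ 21; y = λ·(15 - 21) - 4 ≡ 28. → (21, 28)
double: tangent at (21, 28): λ = (3·21² + 17)/(2·28) ≡ 6/27. 27⁻¹ ≡ 14 (mod 29) since 27·14 = 378 ≡ 1, so λ ≡ 6·14 ≡ 26.
  x = λ² - 21 - 21 = 676 - 42 ≡ 25; y = λ·(21 - 25) - 28 ≡ 13. → (25, 13)
4A = (25, 13).
Next 2B:
Repeated addition: build up to 2B.
2B: (1, 0) + (1, 0): same x and y₁ ≡ -y₂, so the sum is ∞.
2B = ∞.
Finally 4A + 2B:
(25, 13) + ∞ = (25, 13) (identity).

(25, 13)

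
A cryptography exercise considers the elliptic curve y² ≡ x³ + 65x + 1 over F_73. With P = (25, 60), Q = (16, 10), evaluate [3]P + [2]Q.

(39, 30)

First 3P:
Repeated addition: build up to 3P.
2P: tangent at (25, 60): λ = (3·25² + 65)/(2·60) ≡ 42/47. 47⁻¹ ≡ 14 (mod 73), so λ ≡ 42·14 ≡ 4.
  x = λ² - 25 - 25 = 16 - 50 ≡ 39; y = λ·(25 - 39) - 60 ≡ 30. → (39, 30)
3P: (39, 30) + (25, 60). λ = (60 - 30)/(25 - 39) ≡ 30/59 mod 73. 59⁻¹ ≡ 26 (mod 73) since 59·26 = 1534 ≡ 1, so λ ≡ 50.
  x = λ² - 39 - 25 = 2500 - 64 ≡ 27; y = λ·(39 - 27) - 30 ≡ 59. → (27, 59)
3P = (27, 59).
Next 2Q:
Repeated addition: build up to 2Q.
2Q: tangent at (16, 10): λ = (3·16² + 65)/(2·10) ≡ 30/20. 20⁻¹ ≡ 11 (mod 73) since 20·11 = 220 ≡ 1, so λ ≡ 30·11 ≡ 38.
  x = λ² - 16 - 16 = 1444 - 32 ≡ 25; y = λ·(16 - 25) - 10 ≡ 13. → (25, 13)
2Q = (25, 13).
Finally 3P + 2Q:
(27, 59) + (25, 13). λ = (13 - 59)/(25 - 27) ≡ 27/71 mod 73. 71⁻¹ ≡ 36 (mod 73) since 71·36 = 2556 ≡ 1, so λ ≡ 23.
  x = λ² - 27 - 25 = 529 - 52 ≡ 39; y = λ·(27 - 39) - 59 ≡ 30. → (39, 30)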